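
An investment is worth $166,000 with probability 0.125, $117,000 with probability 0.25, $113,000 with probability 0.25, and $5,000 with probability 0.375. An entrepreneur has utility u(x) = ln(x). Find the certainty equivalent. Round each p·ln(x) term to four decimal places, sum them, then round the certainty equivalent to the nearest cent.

$37,149.29

E[u] = 0.125·ln(166000) + 0.25·ln(117000) + 0.25·ln(113000) + 0.375·ln(5000) = 1.5025 + 2.9175 + 2.9088 + 3.1939 = 10.5227
CE = e^10.5227 ≈ 37149.29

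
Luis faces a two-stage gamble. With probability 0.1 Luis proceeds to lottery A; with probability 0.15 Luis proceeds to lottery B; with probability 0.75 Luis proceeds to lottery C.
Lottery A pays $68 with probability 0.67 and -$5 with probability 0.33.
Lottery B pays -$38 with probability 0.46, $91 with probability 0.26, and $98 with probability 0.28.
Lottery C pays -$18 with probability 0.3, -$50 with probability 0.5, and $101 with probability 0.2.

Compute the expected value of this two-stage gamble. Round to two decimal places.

$1.78

EV(A) = 0.67 × 68 + 0.33 × (-5) = 45.56 − 1.65 = 43.91
EV(B) = 0.46 × (-38) + 0.26 × 91 + 0.28 × 98 = -17.48 + 23.66 + 27.44 = 33.62
EV(C) = 0.3 × (-18) + 0.5 × (-50) + 0.2 × 101 = -5.4 − 25 + 20.2 = -10.2
Overall = 0.1 × 43.91 + 0.15 × 33.62 + 0.75 × (-10.2) = 4.391 + 5.043 − 7.65 = 1.784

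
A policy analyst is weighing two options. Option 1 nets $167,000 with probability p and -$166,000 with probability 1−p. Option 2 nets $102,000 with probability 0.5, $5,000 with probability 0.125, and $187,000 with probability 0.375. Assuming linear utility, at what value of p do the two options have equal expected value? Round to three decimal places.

p = 0.864

EV(Option 2) = 0.5 × 102000 + 0.125 × 5000 + 0.375 × 187000 = 51000 + 625 + 70125 = 121750
p·167000 + (1−p)·(-166000) = 121750
333000p − 166000 = 121750
p = (121750 + 166000) / 333000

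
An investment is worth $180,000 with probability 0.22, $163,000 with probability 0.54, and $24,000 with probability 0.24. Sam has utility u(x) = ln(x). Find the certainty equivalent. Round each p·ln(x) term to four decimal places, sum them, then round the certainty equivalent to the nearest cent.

$105,198.05

E[u] = 0.22·ln(180000) + 0.54·ln(163000) + 0.24·ln(24000) = 2.6622 + 6.4808 + 2.4206 = 11.5636
CE = e^11.5636 ≈ 105198.05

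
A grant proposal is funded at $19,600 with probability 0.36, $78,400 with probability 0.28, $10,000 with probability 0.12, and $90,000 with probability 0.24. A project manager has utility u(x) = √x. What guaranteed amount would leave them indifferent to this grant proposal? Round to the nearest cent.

$45,283.84

E[u] = 0.36·√19600 + 0.28·√78400 + 0.12·√10000 + 0.24·√90000 = 0.36·140 + 0.28·280 + 0.12·100 + 0.24·300 = 212.8
CE = (212.8)² = 45283.84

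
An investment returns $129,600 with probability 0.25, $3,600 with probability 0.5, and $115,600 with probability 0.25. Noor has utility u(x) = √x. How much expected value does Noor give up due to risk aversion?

$21,075

E[u] = 0.25·√129600 + 0.5·√3600 + 0.25·√115600 = 0.25·360 + 0.5·60 + 0.25·340 = 205
CE = (205)² = 42025
Risk premium = EV − CE = 63100 − 42025 = 21075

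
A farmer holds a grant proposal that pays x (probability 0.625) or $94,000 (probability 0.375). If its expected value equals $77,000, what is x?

0.625·x + 0.375·94000 = 77000
0.625·x = 77000 − 35250 = 41750
x = 41750 / 0.625 = 66800

x = $66,800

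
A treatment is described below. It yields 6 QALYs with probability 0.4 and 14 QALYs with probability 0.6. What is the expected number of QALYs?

10.8 QALYs

EV = 0.4 × 6 + 0.6 × 14 = 2.4 + 8.4 = 10.8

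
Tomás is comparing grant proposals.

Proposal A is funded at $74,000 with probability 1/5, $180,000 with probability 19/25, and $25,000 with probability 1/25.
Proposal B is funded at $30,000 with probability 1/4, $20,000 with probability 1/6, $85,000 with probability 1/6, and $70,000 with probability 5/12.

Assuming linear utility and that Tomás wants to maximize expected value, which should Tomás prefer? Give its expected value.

Proposal A ($152,600)

Proposal A = 1/5 × 74000 + 19/25 × 180000 + 1/25 × 25000 = 14800 + 136800 + 1000 = 152600
Proposal B = 1/4 × 30000 + 1/6 × 20000 + 1/6 × 85000 + 5/12 × 70000 = 7500 + 3333.3333 + 14166.6667 + 29166.6667 = 54166.6667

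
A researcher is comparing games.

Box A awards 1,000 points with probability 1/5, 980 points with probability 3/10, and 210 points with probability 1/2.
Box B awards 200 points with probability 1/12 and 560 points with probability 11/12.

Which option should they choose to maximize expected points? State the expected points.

Box A (599 points)

Box A = 1/5 × 1000 + 3/10 × 980 + 1/2 × 210 = 200 + 294 + 105 = 599
Box B = 1/12 × 200 + 11/12 × 560 = 16.6667 + 513.3333 = 530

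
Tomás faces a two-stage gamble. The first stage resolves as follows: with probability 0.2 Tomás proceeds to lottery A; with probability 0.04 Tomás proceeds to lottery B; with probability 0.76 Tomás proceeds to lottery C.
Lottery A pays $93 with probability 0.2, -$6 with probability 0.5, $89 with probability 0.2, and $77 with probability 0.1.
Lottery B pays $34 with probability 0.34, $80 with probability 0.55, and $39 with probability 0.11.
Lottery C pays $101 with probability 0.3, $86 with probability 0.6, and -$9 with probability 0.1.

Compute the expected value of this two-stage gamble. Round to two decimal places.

EV(A) = 0.2 × 93 + 0.5 × (-6) + 0.2 × 89 + 0.1 × 77 = 18.6 − 3 + 17.8 + 7.7 = 41.1
EV(B) = 0.34 × 34 + 0.55 × 80 + 0.11 × 39 = 11.56 + 44 + 4.29 = 59.85
EV(C) = 0.3 × 101 + 0.6 × 86 + 0.1 × (-9) = 30.3 + 51.6 − 0.9 = 81
Overall = 0.2 × 41.1 + 0.04 × 59.85 + 0.76 × 81 = 8.22 + 2.394 + 61.56 = 72.174

$72.17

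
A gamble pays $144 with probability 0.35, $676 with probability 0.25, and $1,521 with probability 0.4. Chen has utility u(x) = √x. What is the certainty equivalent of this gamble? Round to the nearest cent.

E[u] = 0.35·√144 + 0.25·√676 + 0.4·√1521 = 0.35·12 + 0.25·26 + 0.4·39 = 26.3
CE = (26.3)² = 691.69

$691.69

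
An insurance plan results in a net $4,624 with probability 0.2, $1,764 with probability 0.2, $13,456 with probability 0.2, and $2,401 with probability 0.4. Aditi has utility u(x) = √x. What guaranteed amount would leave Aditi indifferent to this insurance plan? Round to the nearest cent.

E[u] = 0.2·√4624 + 0.2·√1764 + 0.2·√13456 + 0.4·√2401 = 0.2·68 + 0.2·42 + 0.2·116 + 0.4·49 = 64.8
CE = (64.8)² = 4199.04

$4,199.04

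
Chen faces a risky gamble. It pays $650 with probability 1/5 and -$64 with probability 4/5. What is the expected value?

EV = 1/5 × 650 + 4/5 × (-64) = 130 − 51.2 = 78.8

$78.80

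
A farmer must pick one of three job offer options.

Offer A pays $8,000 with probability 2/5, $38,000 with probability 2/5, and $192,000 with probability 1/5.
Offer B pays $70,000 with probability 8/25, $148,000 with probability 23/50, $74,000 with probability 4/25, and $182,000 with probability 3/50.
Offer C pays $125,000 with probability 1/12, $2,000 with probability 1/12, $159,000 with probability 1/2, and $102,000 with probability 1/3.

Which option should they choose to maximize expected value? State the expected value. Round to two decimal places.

Offer A = 2/5 × 8000 + 2/5 × 38000 + 1/5 × 192000 = 3200 + 15200 + 38400 = 56800
Offer B = 8/25 × 70000 + 23/50 × 148000 + 4/25 × 74000 + 3/50 × 182000 = 22400 + 68080 + 11840 + 10920 = 113240
Offer C = 1/12 × 125000 + 1/12 × 2000 + 1/2 × 159000 + 1/3 × 102000 = 10416.6667 + 166.6667 + 79500 + 34000 = 124083.3333

Offer C ($124,083.33)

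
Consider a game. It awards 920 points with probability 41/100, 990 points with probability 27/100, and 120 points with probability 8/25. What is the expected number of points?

682.9 points

EV = 41/100 × 920 + 27/100 × 990 + 8/25 × 120 = 377.2 + 267.3 + 38.4 = 682.9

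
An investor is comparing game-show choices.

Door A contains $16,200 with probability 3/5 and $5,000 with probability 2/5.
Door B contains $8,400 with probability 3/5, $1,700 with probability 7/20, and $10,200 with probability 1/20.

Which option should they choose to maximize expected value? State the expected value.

Door A = 3/5 × 16200 + 2/5 × 5000 = 9720 + 2000 = 11720
Door B = 3/5 × 8400 + 7/20 × 1700 + 1/20 × 10200 = 5040 + 595 + 510 = 6145

Door A ($11,720)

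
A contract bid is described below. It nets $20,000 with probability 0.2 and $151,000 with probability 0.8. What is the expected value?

EV = 0.2 × 20000 + 0.8 × 151000 = 4000 + 120800 = 124800

$124,800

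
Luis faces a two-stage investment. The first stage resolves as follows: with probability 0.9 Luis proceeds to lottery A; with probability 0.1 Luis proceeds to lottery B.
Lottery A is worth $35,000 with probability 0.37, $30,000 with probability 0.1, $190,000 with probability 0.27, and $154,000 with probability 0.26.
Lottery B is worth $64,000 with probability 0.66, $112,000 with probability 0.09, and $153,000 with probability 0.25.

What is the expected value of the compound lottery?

$105,618

EV(A) = 0.37 × 35000 + 0.1 × 30000 + 0.27 × 190000 + 0.26 × 154000 = 12950 + 3000 + 51300 + 40040 = 107290
EV(B) = 0.66 × 64000 + 0.09 × 112000 + 0.25 × 153000 = 42240 + 10080 + 38250 = 90570
Overall = 0.9 × 107290 + 0.1 × 90570 = 96561 + 9057 = 105618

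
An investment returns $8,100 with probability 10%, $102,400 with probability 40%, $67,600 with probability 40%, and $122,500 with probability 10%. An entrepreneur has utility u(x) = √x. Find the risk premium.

E[u] = 0.1·√8100 + 0.4·√102400 + 0.4·√67600 + 0.1·√122500 = 0.1·90 + 0.4·320 + 0.4·260 + 0.1·350 = 276
CE = (276)² = 76176
Risk premium = EV − CE = 81060 − 76176 = 4884

$4,884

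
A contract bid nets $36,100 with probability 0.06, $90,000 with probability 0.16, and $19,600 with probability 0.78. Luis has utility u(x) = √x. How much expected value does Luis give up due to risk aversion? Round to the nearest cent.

$3,428.04

E[u] = 0.06·√36100 + 0.16·√90000 + 0.78·√19600 = 0.06·190 + 0.16·300 + 0.78·140 = 168.6
CE = (168.6)² = 28425.96
Risk premium = EV − CE = 31854 − 28425.96 = 3428.04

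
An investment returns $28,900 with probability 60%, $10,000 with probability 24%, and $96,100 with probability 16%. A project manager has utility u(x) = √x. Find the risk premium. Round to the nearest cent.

E[u] = 0.6·√28900 + 0.24·√10000 + 0.16·√96100 = 0.6·170 + 0.24·100 + 0.16·310 = 175.6
CE = (175.6)² = 30835.36
Risk premium = EV − CE = 35116 − 30835.36 = 4280.64

$4,280.64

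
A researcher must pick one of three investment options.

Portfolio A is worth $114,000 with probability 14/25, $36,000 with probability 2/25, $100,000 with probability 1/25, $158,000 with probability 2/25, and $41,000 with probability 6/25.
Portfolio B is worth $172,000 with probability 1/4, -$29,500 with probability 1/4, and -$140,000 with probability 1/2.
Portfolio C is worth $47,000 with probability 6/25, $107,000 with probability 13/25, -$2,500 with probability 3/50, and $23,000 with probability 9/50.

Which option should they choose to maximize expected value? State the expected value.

Portfolio A ($93,200)

Portfolio A = 14/25 × 114000 + 2/25 × 36000 + 1/25 × 100000 + 2/25 × 158000 + 6/25 × 41000 = 63840 + 2880 + 4000 + 12640 + 9840 = 93200
Portfolio B = 1/4 × 172000 + 1/4 × (-29500) + 1/2 × (-140000) = 43000 − 7375 − 70000 = -34375
Portfolio C = 6/25 × 47000 + 13/25 × 107000 + 3/50 × (-2500) + 9/50 × 23000 = 11280 + 55640 − 150 + 4140 = 70910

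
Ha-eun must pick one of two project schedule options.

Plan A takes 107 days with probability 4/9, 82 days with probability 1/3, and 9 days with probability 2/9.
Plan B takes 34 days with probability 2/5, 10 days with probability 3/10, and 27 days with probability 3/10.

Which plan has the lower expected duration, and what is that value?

Plan B (24.7 days)

Plan A = 4/9 × 107 + 1/3 × 82 + 2/9 × 9 = 47.5556 + 27.3333 + 2 = 76.8889
Plan B = 2/5 × 34 + 3/10 × 10 + 3/10 × 27 = 13.6 + 3 + 8.1 = 24.7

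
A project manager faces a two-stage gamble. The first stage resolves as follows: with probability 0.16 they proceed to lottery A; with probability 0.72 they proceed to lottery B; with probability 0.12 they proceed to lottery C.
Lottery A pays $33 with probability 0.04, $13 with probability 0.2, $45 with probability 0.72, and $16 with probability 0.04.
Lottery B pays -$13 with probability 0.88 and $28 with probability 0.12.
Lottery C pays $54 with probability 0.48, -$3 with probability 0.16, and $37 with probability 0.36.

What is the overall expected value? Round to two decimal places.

$4.75

EV(A) = 0.04 × 33 + 0.2 × 13 + 0.72 × 45 + 0.04 × 16 = 1.32 + 2.6 + 32.4 + 0.64 = 36.96
EV(B) = 0.88 × (-13) + 0.12 × 28 = -11.44 + 3.36 = -8.08
EV(C) = 0.48 × 54 + 0.16 × (-3) + 0.36 × 37 = 25.92 − 0.48 + 13.32 = 38.76
Overall = 0.16 × 36.96 + 0.72 × (-8.08) + 0.12 × 38.76 = 5.9136 − 5.8176 + 4.6512 = 4.7472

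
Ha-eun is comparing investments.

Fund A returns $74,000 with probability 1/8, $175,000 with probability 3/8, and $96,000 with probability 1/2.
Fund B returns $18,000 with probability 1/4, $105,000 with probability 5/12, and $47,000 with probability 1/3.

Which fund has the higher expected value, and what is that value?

Fund A ($122,875)

Fund A = 1/8 × 74000 + 3/8 × 175000 + 1/2 × 96000 = 9250 + 65625 + 48000 = 122875
Fund B = 1/4 × 18000 + 5/12 × 105000 + 1/3 × 47000 = 4500 + 43750 + 15666.6667 = 63916.6667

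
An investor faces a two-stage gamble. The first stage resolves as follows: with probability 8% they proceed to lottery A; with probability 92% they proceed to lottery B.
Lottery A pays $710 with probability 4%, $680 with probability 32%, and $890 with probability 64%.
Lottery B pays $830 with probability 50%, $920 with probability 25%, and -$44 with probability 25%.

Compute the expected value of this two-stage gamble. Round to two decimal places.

EV(A) = 0.04 × 710 + 0.32 × 680 + 0.64 × 890 = 28.4 + 217.6 + 569.6 = 815.6
EV(B) = 0.5 × 830 + 0.25 × 920 + 0.25 × (-44) = 415 + 230 − 11 = 634
Overall = 0.08 × 815.6 + 0.92 × 634 = 65.248 + 583.28 = 648.528

$648.53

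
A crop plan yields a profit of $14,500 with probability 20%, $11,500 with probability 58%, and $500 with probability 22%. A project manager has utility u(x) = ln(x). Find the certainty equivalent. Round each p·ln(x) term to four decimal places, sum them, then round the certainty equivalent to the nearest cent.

E[u] = 0.2·ln(14500) + 0.58·ln(11500) + 0.22·ln(500) = 1.9164 + 5.4231 + 1.3672 = 8.7067
CE = e^8.7067 ≈ 6043.27

$6,043.27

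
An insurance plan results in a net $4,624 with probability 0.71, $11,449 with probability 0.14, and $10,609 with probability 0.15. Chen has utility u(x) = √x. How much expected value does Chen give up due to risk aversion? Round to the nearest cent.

E[u] = 0.71·√4624 + 0.14·√11449 + 0.15·√10609 = 0.71·68 + 0.14·107 + 0.15·103 = 78.71
CE = (78.71)² = 6195.2641
Risk premium = EV − CE = 6477.25 − 6195.2641 = 281.9859

$281.99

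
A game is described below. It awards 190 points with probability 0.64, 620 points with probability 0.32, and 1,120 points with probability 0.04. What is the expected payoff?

EV = 0.64 × 190 + 0.32 × 620 + 0.04 × 1120 = 121.6 + 198.4 + 44.8 = 364.8

364.8 points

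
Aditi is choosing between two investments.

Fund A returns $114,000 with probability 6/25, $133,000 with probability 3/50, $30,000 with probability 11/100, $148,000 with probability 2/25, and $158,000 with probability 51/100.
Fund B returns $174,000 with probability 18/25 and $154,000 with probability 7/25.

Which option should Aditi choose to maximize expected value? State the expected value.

Fund A = 6/25 × 114000 + 3/50 × 133000 + 11/100 × 30000 + 2/25 × 148000 + 51/100 × 158000 = 27360 + 7980 + 3300 + 11840 + 80580 = 131060
Fund B = 18/25 × 174000 + 7/25 × 154000 = 125280 + 43120 = 168400

Fund B ($168,400)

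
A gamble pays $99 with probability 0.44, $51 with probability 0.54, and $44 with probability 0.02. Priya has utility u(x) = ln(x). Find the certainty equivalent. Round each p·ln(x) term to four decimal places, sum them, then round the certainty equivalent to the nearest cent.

$68.09

E[u] = 0.44·ln(99) + 0.54·ln(51) + 0.02·ln(44) = 2.0219 + 2.1232 + 0.0757 = 4.2208
CE = e^4.2208 ≈ 68.09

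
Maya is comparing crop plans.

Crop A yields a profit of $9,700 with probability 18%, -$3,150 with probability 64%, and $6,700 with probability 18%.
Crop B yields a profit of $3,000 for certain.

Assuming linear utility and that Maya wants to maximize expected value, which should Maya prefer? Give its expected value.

Crop A = 0.18 × 9700 + 0.64 × (-3150) + 0.18 × 6700 = 1746 − 2016 + 1206 = 936
Crop B: 3000 (certain)

Crop B ($3,000)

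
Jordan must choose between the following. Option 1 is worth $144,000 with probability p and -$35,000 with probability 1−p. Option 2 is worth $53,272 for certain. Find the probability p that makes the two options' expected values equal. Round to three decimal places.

p·144000 + (1−p)·(-35000) = 53272
179000p − 35000 = 53272
p = (53272 + 35000) / 179000

p = 0.493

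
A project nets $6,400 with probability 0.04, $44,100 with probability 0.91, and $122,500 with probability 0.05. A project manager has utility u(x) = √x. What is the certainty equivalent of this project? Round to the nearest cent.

$44,859.24

E[u] = 0.04·√6400 + 0.91·√44100 + 0.05·√122500 = 0.04·80 + 0.91·210 + 0.05·350 = 211.8
CE = (211.8)² = 44859.24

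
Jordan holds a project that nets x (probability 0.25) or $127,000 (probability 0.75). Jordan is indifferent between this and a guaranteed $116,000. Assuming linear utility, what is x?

x = $83,000

0.25·x + 0.75·127000 = 116000
0.25·x = 116000 − 95250 = 20750
x = 20750 / 0.25 = 83000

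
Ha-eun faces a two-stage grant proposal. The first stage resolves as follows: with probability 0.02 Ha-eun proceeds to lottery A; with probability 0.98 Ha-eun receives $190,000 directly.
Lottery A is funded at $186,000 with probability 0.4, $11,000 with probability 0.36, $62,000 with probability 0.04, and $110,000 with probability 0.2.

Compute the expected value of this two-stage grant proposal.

EV(A) = 0.4 × 186000 + 0.36 × 11000 + 0.04 × 62000 + 0.2 × 110000 = 74400 + 3960 + 2480 + 22000 = 102840
Branch B: 190000 (certain)
Overall = 0.02 × 102840 + 0.98 × 190000 = 2056.8 + 186200 = 188256.8

$188,256.80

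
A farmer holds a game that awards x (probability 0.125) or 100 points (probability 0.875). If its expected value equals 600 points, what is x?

0.125·x + 0.875·100 = 600
0.125·x = 600 − 87.5 = 512.5
x = 512.5 / 0.125 = 4100

x = 4,100 points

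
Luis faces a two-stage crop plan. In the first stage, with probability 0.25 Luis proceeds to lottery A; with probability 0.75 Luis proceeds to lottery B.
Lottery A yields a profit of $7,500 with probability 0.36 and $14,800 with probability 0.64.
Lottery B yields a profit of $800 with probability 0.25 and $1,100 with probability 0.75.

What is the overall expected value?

EV(A) = 0.36 × 7500 + 0.64 × 14800 = 2700 + 9472 = 12172
EV(B) = 0.25 × 800 + 0.75 × 1100 = 200 + 825 = 1025
Overall = 0.25 × 12172 + 0.75 × 1025 = 3043 + 768.75 = 3811.75

$3,811.75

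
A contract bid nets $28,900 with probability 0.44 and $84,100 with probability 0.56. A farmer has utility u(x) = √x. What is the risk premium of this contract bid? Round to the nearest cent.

$3,548.16

E[u] = 0.44·√28900 + 0.56·√84100 = 0.44·170 + 0.56·290 = 237.2
CE = (237.2)² = 56263.84
Risk premium = EV − CE = 59812 − 56263.84 = 3548.16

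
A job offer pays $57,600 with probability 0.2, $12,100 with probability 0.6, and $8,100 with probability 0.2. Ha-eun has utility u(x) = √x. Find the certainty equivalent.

$17,424

E[u] = 0.2·√57600 + 0.6·√12100 + 0.2·√8100 = 0.2·240 + 0.6·110 + 0.2·90 = 132
CE = (132)² = 17424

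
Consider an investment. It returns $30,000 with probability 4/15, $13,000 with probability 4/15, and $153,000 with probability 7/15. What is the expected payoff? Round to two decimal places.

EV = 4/15 × 30000 + 4/15 × 13000 + 7/15 × 153000 = 8000 + 3466.6667 + 71400 = 82866.6667

$82,866.67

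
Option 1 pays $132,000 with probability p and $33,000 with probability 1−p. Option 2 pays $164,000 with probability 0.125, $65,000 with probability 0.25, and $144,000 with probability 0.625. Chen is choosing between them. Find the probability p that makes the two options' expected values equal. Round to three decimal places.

EV(Option 2) = 0.125 × 164000 + 0.25 × 65000 + 0.625 × 144000 = 20500 + 16250 + 90000 = 126750
p·132000 + (1−p)·33000 = 126750
99000p + 33000 = 126750
p = (126750 − 33000) / 99000

p = 0.947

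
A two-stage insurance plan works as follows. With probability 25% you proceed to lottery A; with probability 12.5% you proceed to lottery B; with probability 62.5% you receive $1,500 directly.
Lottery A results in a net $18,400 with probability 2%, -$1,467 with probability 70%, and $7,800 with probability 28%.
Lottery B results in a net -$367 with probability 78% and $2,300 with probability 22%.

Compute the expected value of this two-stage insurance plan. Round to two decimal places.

EV(A) = 0.02 × 18400 + 0.7 × (-1467) + 0.28 × 7800 = 368 − 1026.9 + 2184 = 1525.1
EV(B) = 0.78 × (-367) + 0.22 × 2300 = -286.26 + 506 = 219.74
Branch C: 1500 (certain)
Overall = 0.25 × 1525.1 + 0.125 × 219.74 + 0.625 × 1500 = 381.275 + 27.4675 + 937.5 = 1346.2425

$1,346.24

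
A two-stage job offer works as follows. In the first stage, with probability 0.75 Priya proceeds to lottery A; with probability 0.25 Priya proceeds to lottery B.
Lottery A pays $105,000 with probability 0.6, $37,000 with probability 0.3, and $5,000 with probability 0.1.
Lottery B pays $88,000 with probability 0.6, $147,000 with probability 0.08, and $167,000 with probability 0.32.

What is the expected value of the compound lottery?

EV(A) = 0.6 × 105000 + 0.3 × 37000 + 0.1 × 5000 = 63000 + 11100 + 500 = 74600
EV(B) = 0.6 × 88000 + 0.08 × 147000 + 0.32 × 167000 = 52800 + 11760 + 53440 = 118000
Overall = 0.75 × 74600 + 0.25 × 118000 = 55950 + 29500 = 85450

$85,450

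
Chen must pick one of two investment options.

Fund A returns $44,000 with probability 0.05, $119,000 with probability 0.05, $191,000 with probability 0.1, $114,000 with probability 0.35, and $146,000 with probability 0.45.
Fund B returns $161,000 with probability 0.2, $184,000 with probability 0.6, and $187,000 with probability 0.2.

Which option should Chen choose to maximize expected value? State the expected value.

Fund B ($180,000)

Fund A = 0.05 × 44000 + 0.05 × 119000 + 0.1 × 191000 + 0.35 × 114000 + 0.45 × 146000 = 2200 + 5950 + 19100 + 39900 + 65700 = 132850
Fund B = 0.2 × 161000 + 0.6 × 184000 + 0.2 × 187000 = 32200 + 110400 + 37400 = 180000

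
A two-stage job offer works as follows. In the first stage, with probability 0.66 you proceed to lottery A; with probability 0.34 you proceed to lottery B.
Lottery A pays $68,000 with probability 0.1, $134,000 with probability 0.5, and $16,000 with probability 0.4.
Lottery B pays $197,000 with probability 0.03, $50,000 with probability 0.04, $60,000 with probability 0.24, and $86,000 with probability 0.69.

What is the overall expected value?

EV(A) = 0.1 × 68000 + 0.5 × 134000 + 0.4 × 16000 = 6800 + 67000 + 6400 = 80200
EV(B) = 0.03 × 197000 + 0.04 × 50000 + 0.24 × 60000 + 0.69 × 86000 = 5910 + 2000 + 14400 + 59340 = 81650
Overall = 0.66 × 80200 + 0.34 × 81650 = 52932 + 27761 = 80693

$80,693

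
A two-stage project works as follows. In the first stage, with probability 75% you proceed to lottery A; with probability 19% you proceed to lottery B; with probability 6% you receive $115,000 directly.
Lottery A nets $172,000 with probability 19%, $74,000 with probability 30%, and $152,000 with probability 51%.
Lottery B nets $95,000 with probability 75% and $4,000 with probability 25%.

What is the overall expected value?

EV(A) = 0.19 × 172000 + 0.3 × 74000 + 0.51 × 152000 = 32680 + 22200 + 77520 = 132400
EV(B) = 0.75 × 95000 + 0.25 × 4000 = 71250 + 1000 = 72250
Branch C: 115000 (certain)
Overall = 0.75 × 132400 + 0.19 × 72250 + 0.06 × 115000 = 99300 + 13727.5 + 6900 = 119927.5

$119,927.50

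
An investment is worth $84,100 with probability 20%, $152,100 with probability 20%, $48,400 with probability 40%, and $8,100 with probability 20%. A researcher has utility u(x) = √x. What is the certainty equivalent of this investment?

$58,564

E[u] = 0.2·√84100 + 0.2·√152100 + 0.4·√48400 + 0.2·√8100 = 0.2·290 + 0.2·390 + 0.4·220 + 0.2·90 = 242
CE = (242)² = 58564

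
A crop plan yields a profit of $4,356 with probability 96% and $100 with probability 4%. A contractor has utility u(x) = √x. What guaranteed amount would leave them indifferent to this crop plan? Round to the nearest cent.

E[u] = 0.96·√4356 + 0.04·√100 = 0.96·66 + 0.04·10 = 63.76
CE = (63.76)² = 4065.3376

$4,065.34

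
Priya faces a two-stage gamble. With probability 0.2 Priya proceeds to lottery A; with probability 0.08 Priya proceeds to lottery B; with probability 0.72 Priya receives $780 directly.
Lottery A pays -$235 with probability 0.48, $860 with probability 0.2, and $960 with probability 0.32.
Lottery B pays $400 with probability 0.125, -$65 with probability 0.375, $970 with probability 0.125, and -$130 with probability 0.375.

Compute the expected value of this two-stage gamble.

$642.73

EV(A) = 0.48 × (-235) + 0.2 × 860 + 0.32 × 960 = -112.8 + 172 + 307.2 = 366.4
EV(B) = 0.125 × 400 + 0.375 × (-65) + 0.125 × 970 + 0.375 × (-130) = 50 − 24.375 + 121.25 − 48.75 = 98.125
Branch C: 780 (certain)
Overall = 0.2 × 366.4 + 0.08 × 98.125 + 0.72 × 780 = 73.28 + 7.85 + 561.6 = 642.73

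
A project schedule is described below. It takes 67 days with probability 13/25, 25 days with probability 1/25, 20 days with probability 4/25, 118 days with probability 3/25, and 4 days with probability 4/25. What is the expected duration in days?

53.84 days

EV = 13/25 × 67 + 1/25 × 25 + 4/25 × 20 + 3/25 × 118 + 4/25 × 4 = 34.84 + 1 + 3.2 + 14.16 + 0.64 = 53.84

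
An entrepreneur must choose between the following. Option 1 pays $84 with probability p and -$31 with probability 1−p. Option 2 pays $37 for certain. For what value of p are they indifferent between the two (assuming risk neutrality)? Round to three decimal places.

p = 0.591

p·84 + (1−p)·(-31) = 37
115p − 31 = 37
p = (37 + 31) / 115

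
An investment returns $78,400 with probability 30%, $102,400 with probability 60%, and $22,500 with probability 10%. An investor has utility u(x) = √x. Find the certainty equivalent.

E[u] = 0.3·√78400 + 0.6·√102400 + 0.1·√22500 = 0.3·280 + 0.6·320 + 0.1·150 = 291
CE = (291)² = 84681

$84,681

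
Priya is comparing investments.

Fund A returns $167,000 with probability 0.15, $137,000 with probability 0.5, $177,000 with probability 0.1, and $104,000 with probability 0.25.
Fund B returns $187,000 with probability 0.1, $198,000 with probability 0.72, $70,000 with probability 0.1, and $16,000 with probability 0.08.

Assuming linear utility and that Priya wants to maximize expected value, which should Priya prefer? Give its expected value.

Fund A = 0.15 × 167000 + 0.5 × 137000 + 0.1 × 177000 + 0.25 × 104000 = 25050 + 68500 + 17700 + 26000 = 137250
Fund B = 0.1 × 187000 + 0.72 × 198000 + 0.1 × 70000 + 0.08 × 16000 = 18700 + 142560 + 7000 + 1280 = 169540

Fund B ($169,540)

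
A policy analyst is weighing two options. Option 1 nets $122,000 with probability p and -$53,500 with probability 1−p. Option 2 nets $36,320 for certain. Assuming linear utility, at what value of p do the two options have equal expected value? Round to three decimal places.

p = 0.512

p·122000 + (1−p)·(-53500) = 36320
175500p − 53500 = 36320
p = (36320 + 53500) / 175500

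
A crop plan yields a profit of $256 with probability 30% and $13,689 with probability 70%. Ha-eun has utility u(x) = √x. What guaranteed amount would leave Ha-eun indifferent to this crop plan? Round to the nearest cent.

$7,516.89

E[u] = 0.3·√256 + 0.7·√13689 = 0.3·16 + 0.7·117 = 86.7
CE = (86.7)² = 7516.89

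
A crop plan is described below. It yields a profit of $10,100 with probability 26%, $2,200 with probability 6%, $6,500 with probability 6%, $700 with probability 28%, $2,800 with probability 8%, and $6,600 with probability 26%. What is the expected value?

$5,284

EV = 0.26 × 10100 + 0.06 × 2200 + 0.06 × 6500 + 0.28 × 700 + 0.08 × 2800 + 0.26 × 6600 = 2626 + 132 + 390 + 196 + 224 + 1716 = 5284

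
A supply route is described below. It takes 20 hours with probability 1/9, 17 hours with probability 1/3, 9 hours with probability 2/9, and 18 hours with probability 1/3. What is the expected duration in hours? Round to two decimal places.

EV = 1/9 × 20 + 1/3 × 17 + 2/9 × 9 + 1/3 × 18 = 2.2222 + 5.6667 + 2 + 6 = 15.8889

15.89 hours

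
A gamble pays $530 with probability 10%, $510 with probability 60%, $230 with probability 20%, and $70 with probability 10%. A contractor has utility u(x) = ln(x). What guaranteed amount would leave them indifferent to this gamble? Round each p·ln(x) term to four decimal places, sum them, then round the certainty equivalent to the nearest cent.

$357.92

E[u] = 0.1·ln(530) + 0.6·ln(510) + 0.2·ln(230) + 0.1·ln(70) = 0.6273 + 3.7406 + 1.0876 + 0.4248 = 5.8803
CE = e^5.8803 ≈ 357.92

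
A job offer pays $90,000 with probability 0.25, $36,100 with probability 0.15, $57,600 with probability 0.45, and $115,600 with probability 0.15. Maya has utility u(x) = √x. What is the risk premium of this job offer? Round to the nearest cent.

$2,268.75

E[u] = 0.25·√90000 + 0.15·√36100 + 0.45·√57600 + 0.15·√115600 = 0.25·300 + 0.15·190 + 0.45·240 + 0.15·340 = 262.5
CE = (262.5)² = 68906.25
Risk premium = EV − CE = 71175 − 68906.25 = 2268.75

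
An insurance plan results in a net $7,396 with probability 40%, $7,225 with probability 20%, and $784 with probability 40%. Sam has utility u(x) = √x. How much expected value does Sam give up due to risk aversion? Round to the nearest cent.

E[u] = 0.4·√7396 + 0.2·√7225 + 0.4·√784 = 0.4·86 + 0.2·85 + 0.4·28 = 62.6
CE = (62.6)² = 3918.76
Risk premium = EV − CE = 4717 − 3918.76 = 798.24

$798.24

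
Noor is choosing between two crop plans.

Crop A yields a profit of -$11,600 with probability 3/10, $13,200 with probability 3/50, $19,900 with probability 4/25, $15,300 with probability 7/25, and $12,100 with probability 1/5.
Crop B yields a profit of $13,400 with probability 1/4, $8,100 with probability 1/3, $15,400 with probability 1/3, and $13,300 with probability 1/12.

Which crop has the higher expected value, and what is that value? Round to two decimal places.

Crop B ($12,291.67)

Crop A = 3/10 × (-11600) + 3/50 × 13200 + 4/25 × 19900 + 7/25 × 15300 + 1/5 × 12100 = -3480 + 792 + 3184 + 4284 + 2420 = 7200
Crop B = 1/4 × 13400 + 1/3 × 8100 + 1/3 × 15400 + 1/12 × 13300 = 3350 + 2700 + 5133.3333 + 1108.3333 = 12291.6667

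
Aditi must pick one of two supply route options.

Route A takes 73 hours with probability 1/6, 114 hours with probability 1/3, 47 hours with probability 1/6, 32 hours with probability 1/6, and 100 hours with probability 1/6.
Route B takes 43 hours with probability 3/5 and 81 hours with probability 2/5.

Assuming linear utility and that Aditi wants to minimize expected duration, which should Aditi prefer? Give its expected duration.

Route A = 1/6 × 73 + 1/3 × 114 + 1/6 × 47 + 1/6 × 32 + 1/6 × 100 = 12.1667 + 38 + 7.8333 + 5.3333 + 16.6667 = 80
Route B = 3/5 × 43 + 2/5 × 81 = 25.8 + 32.4 = 58.2

Route B (58.2 hours)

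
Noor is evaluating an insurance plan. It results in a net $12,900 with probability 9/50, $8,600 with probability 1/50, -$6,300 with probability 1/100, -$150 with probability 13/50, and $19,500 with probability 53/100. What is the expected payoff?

$12,727

EV = 9/50 × 12900 + 1/50 × 8600 + 1/100 × (-6300) + 13/50 × (-150) + 53/100 × 19500 = 2322 + 172 − 63 − 39 + 10335 = 12727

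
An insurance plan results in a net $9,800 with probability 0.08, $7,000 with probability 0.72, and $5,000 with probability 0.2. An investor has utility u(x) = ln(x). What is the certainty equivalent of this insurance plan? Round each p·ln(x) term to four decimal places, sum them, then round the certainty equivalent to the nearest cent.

$6,722.40

E[u] = 0.08·ln(9800) + 0.72·ln(7000) + 0.2·ln(5000) = 0.7352 + 6.3746 + 1.7034 = 8.8132
CE = e^8.8132 ≈ 6722.40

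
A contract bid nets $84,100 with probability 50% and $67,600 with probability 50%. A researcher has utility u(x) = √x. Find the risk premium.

E[u] = 0.5·√84100 + 0.5·√67600 = 0.5·290 + 0.5·260 = 275
CE = (275)² = 75625
Risk premium = EV − CE = 75850 − 75625 = 225

$225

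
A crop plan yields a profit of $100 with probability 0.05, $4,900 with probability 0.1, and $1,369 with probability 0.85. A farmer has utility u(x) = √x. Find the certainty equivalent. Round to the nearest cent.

E[u] = 0.05·√100 + 0.1·√4900 + 0.85·√1369 = 0.05·10 + 0.1·70 + 0.85·37 = 38.95
CE = (38.95)² = 1517.1025

$1,517.10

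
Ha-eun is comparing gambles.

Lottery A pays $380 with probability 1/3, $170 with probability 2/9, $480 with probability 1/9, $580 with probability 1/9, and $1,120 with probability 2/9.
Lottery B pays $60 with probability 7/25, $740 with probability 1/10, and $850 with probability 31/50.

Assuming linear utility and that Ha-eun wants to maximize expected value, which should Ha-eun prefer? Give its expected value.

Lottery B ($617.80)

Lottery A = 1/3 × 380 + 2/9 × 170 + 1/9 × 480 + 1/9 × 580 + 2/9 × 1120 = 126.6667 + 37.7778 + 53.3333 + 64.4444 + 248.8889 = 531.1111
Lottery B = 7/25 × 60 + 1/10 × 740 + 31/50 × 850 = 16.8 + 74 + 527 = 617.8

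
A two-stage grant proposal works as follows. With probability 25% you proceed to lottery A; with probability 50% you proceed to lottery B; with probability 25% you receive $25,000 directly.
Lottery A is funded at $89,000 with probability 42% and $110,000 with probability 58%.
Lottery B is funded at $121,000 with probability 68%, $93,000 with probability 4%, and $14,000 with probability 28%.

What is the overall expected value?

$76,505

EV(A) = 0.42 × 89000 + 0.58 × 110000 = 37380 + 63800 = 101180
EV(B) = 0.68 × 121000 + 0.04 × 93000 + 0.28 × 14000 = 82280 + 3720 + 3920 = 89920
Branch C: 25000 (certain)
Overall = 0.25 × 101180 + 0.5 × 89920 + 0.25 × 25000 = 25295 + 44960 + 6250 = 76505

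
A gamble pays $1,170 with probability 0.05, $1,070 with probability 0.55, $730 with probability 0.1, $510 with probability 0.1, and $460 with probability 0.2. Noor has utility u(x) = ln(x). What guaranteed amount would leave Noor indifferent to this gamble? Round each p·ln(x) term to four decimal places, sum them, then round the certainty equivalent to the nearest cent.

$811.27

E[u] = 0.05·ln(1170) + 0.55·ln(1070) + 0.1·ln(730) + 0.1·ln(510) + 0.2·ln(460) = 0.3532 + 3.8365 + 0.6593 + 0.6234 + 1.2262 = 6.6986
CE = e^6.6986 ≈ 811.27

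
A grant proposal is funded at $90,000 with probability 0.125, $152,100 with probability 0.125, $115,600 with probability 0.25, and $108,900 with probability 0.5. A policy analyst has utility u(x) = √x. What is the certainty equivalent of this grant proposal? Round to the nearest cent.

$113,064.06

E[u] = 0.125·√90000 + 0.125·√152100 + 0.25·√115600 + 0.5·√108900 = 0.125·300 + 0.125·390 + 0.25·340 + 0.5·330 = 336.25
CE = (336.25)² = 113064.0625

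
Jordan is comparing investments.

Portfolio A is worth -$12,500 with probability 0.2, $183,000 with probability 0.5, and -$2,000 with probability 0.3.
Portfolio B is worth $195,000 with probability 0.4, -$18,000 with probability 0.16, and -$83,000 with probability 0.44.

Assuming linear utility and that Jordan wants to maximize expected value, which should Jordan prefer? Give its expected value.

Portfolio A ($88,400)

Portfolio A = 0.2 × (-12500) + 0.5 × 183000 + 0.3 × (-2000) = -2500 + 91500 − 600 = 88400
Portfolio B = 0.4 × 195000 + 0.16 × (-18000) + 0.44 × (-83000) = 78000 − 2880 − 36520 = 38600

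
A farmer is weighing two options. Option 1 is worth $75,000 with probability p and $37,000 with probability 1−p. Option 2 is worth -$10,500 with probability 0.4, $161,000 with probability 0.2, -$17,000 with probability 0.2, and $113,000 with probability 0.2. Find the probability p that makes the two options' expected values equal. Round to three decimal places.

p = 0.268

EV(Option 2) = 0.4 × (-10500) + 0.2 × 161000 + 0.2 × (-17000) + 0.2 × 113000 = -4200 + 32200 − 3400 + 22600 = 47200
p·75000 + (1−p)·37000 = 47200
38000p + 37000 = 47200
p = (47200 − 37000) / 38000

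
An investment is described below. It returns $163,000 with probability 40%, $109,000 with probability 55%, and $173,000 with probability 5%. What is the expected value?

EV = 0.4 × 163000 + 0.55 × 109000 + 0.05 × 173000 = 65200 + 59950 + 8650 = 133800

$133,800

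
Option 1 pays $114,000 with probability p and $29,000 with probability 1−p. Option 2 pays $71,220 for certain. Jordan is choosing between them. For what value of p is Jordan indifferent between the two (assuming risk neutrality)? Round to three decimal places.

p = 0.497

p·114000 + (1−p)·29000 = 71220
85000p + 29000 = 71220
p = (71220 − 29000) / 85000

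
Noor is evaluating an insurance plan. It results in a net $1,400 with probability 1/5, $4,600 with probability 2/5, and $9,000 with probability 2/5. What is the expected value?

$5,720

EV = 1/5 × 1400 + 2/5 × 4600 + 2/5 × 9000 = 280 + 1840 + 3600 = 5720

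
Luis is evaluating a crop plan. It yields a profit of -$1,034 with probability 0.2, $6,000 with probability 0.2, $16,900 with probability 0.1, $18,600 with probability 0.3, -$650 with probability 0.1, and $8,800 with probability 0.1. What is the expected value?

$9,078.20

EV = 0.2 × (-1034) + 0.2 × 6000 + 0.1 × 16900 + 0.3 × 18600 + 0.1 × (-650) + 0.1 × 8800 = -206.8 + 1200 + 1690 + 5580 − 65 + 880 = 9078.2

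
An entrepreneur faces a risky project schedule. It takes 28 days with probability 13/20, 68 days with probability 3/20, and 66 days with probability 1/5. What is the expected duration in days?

41.6 days

EV = 13/20 × 28 + 3/20 × 68 + 1/5 × 66 = 18.2 + 10.2 + 13.2 = 41.6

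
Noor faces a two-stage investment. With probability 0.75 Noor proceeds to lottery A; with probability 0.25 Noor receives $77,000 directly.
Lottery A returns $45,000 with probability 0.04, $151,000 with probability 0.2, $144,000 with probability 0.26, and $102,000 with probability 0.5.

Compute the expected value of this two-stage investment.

EV(A) = 0.04 × 45000 + 0.2 × 151000 + 0.26 × 144000 + 0.5 × 102000 = 1800 + 30200 + 37440 + 51000 = 120440
Branch B: 77000 (certain)
Overall = 0.75 × 120440 + 0.25 × 77000 = 90330 + 19250 = 109580

$109,580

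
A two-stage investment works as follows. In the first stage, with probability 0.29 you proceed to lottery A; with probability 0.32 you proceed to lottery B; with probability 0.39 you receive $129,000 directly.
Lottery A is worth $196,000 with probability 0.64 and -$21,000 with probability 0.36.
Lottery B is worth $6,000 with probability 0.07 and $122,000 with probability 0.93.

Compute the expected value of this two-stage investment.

$120,936.80

EV(A) = 0.64 × 196000 + 0.36 × (-21000) = 125440 − 7560 = 117880
EV(B) = 0.07 × 6000 + 0.93 × 122000 = 420 + 113460 = 113880
Branch C: 129000 (certain)
Overall = 0.29 × 117880 + 0.32 × 113880 + 0.39 × 129000 = 34185.2 + 36441.6 + 50310 = 120936.8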